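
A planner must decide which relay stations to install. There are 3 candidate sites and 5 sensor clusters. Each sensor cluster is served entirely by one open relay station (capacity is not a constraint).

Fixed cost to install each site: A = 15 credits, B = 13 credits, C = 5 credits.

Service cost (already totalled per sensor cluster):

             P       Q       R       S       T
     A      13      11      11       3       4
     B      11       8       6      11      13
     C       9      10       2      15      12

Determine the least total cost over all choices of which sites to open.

For any fixed open set, each sensor cluster goes to its cheapest open site; total = fixed + service.
{A, C}: P→C 9, Q→C 10, R→C 2, S→A 3, T→A 4. Service 28; fixed 20; total 48.
{C}: service 48 + fixed 5 = 53
{A}: service 42 + fixed 15 = 57
{A, B, C}: P→C 9, Q→B 8, R→C 2, S→A 3, T→A 4. Service 26; fixed 33; total 59.
No other subset beats 48.

Minimum total cost: 48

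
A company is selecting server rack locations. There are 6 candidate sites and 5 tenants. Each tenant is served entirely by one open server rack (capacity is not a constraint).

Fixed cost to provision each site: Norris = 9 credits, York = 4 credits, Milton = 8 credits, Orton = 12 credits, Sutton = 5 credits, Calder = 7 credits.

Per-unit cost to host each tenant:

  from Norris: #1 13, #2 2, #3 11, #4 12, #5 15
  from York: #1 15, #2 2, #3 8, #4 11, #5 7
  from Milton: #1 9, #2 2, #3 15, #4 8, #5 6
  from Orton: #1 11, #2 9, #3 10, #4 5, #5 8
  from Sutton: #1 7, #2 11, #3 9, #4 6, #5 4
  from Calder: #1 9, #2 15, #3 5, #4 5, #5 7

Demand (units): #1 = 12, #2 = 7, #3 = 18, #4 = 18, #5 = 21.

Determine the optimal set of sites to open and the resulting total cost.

For any fixed open set, each tenant goes to its cheapest open site; total = fixed + service.
{York, Sutton, Calder}: #1→Sutton 7·12=84, #2→York 2·7=14, #3→Calder 5·18=90, #4→Calder 5·18=90, #5→Sutton 4·21=84. Service 362; fixed 16; total 378.
{Milton, Sutton, Calder}: service 362 + fixed 20 = 382
{Norris, Sutton, Calder}: #1→Sutton 7·12=84, #2→Norris 2·7=14, #3→Calder 5·18=90, #4→Calder 5·18=90, #5→Sutton 4·21=84. Service 362; fixed 21; total 383.
{Norris, York, Milton, Orton, Sutton, Calder}: #1→Sutton 7·12=84, #2→Norris 2·7=14, #3→Calder 5·18=90, #4→Orton 5·18=90, #5→Sutton 4·21=84. Service 362; fixed 45; total 407.
No other subset beats 378.

Open York, Sutton and Calder; minimum total cost 378.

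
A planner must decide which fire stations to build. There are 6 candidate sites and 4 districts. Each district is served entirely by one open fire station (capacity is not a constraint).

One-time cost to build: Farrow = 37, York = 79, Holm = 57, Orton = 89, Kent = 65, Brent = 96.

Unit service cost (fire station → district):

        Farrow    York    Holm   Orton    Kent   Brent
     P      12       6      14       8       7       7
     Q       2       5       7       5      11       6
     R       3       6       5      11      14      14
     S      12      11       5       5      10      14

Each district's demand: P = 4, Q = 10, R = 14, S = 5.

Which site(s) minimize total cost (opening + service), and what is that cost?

Open Farrow only; minimum total cost 207.

For any fixed open set, each district goes to its cheapest open site; total = fixed + service.
{Farrow}: P→Farrow 12·4=48, Q→Farrow 2·10=20, R→Farrow 3·14=42, S→Farrow 12·5=60. Service 170; fixed 37; total 207.
{Farrow, Holm}: service 135 + fixed 94 = 229
{Farrow, Kent}: service 140 + fixed 102 = 242
{Farrow, York, Holm, Orton, Kent, Brent}: P→York 6·4=24, Q→Farrow 2·10=20, R→Farrow 3·14=42, S→Holm 5·5=25. Service 111; fixed 423; total 534.
No other subset beats 207.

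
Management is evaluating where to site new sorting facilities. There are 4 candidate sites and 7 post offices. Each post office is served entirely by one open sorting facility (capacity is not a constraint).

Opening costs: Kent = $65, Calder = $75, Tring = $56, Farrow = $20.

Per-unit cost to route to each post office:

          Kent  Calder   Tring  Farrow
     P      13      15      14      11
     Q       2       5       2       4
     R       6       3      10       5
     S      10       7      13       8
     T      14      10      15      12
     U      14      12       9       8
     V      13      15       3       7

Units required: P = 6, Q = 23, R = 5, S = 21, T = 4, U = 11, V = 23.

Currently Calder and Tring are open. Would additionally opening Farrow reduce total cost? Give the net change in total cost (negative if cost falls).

Current service cost with {Calder, Tring}: 500.
Adding Farrow: each post office re-picks its cheapest; new service cost 471, saving 29.
Extra fixed cost: 20. Net change = 20 − 29 = -9.
(Totals: 631 → 622.)

Yes — net change −9 (cost falls by 9).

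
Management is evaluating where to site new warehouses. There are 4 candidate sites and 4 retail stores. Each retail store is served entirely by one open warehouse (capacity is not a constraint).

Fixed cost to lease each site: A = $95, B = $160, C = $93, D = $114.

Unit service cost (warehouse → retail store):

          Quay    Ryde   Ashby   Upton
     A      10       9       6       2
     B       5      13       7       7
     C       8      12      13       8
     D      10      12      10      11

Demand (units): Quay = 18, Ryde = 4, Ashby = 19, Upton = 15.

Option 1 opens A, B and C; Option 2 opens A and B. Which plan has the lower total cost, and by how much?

Option 1: {A, B, C}: Quay→B 5·18=90, Ryde→A 9·4=36, Ashby→A 6·19=114, Upton→A 2·15=30. Service 270; fixed 348; total 618.
Option 2: {A, B}: Quay→B 5·18=90, Ryde→A 9·4=36, Ashby→A 6·19=114, Upton→A 2·15=30. Service 270; fixed 255; total 525.
Difference: |618 − 525| = 93.

Option 2 is cheaper by 93.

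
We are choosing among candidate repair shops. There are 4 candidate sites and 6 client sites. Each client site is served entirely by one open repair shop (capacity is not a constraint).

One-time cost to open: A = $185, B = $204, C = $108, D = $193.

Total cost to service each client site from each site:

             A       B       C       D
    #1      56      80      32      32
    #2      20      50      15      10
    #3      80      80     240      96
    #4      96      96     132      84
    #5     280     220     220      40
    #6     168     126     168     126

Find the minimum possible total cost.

For any fixed open set, each client site goes to its cheapest open site; total = fixed + service.
{D}: #1→D 32, #2→D 10, #3→D 96, #4→D 84, #5→D 40, #6→D 126. Service 388; fixed 193; total 581.
{C, D}: service 388 + fixed 301 = 689
{A, D}: service 372 + fixed 378 = 750
{A, B, C, D}: service 372 + fixed 690 = 1062
No other subset beats 581.

Minimum total cost: 581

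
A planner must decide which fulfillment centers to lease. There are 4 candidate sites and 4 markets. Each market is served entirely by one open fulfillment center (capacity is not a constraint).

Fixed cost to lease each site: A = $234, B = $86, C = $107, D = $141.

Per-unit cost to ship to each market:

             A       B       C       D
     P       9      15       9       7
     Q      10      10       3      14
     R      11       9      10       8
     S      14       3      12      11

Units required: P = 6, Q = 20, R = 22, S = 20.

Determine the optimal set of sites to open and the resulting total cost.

For any fixed open set, each market goes to its cheapest open site; total = fixed + service.
{B, C}: P→C 9·6=54, Q→C 3·20=60, R→B 9·22=198, S→B 3·20=60. Service 372; fixed 193; total 565.
{B}: service 548 + fixed 86 = 634
{B, C, D}: P→D 7·6=42, Q→C 3·20=60, R→D 8·22=176, S→B 3·20=60. Service 338; fixed 334; total 672.
{A, B, C, D}: service 338 + fixed 568 = 906
No other subset beats 565.

Open B and C; minimum total cost 565.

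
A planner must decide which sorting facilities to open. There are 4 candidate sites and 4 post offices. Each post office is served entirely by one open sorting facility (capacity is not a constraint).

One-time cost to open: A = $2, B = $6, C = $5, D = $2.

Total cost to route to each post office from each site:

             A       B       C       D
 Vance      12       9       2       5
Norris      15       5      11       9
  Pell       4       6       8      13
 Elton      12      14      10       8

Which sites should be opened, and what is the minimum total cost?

For any fixed open set, each post office goes to its cheapest open site; total = fixed + service.
{A, D}: Vance→D 5, Norris→D 9, Pell→A 4, Elton→D 8. Service 26; fixed 4; total 30.
{A, B, D}: Vance→D 5, Norris→B 5, Pell→A 4, Elton→D 8. Service 22; fixed 10; total 32.
{A, C, D}: Vance→C 2, Norris→D 9, Pell→A 4, Elton→D 8. Service 23; fixed 9; total 32.
{A, B, C, D}: service 19 + fixed 15 = 34
(All 15 nonempty subsets were checked; A and D is lowest.)

Open A and D; minimum total cost 30.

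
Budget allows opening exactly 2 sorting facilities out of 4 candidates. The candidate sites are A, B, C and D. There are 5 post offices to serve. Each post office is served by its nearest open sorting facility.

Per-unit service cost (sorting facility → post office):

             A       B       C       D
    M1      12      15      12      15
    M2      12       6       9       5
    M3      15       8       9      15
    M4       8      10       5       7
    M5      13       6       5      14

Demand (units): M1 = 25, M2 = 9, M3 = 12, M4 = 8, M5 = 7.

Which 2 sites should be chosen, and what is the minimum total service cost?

Choose B and C; total service cost 525.

With exactly 2 open, each post office uses its cheapest among the chosen.
{B, C}: M1→C 12·25=300, M2→B 6·9=54, M3→B 8·12=96, M4→C 5·8=40, M5→C 5·7=35. Service cost 525.
{C, D}: service cost 528
{A, B}: service cost 556
Among all 6 size-2 choices, {B, C} is lowest.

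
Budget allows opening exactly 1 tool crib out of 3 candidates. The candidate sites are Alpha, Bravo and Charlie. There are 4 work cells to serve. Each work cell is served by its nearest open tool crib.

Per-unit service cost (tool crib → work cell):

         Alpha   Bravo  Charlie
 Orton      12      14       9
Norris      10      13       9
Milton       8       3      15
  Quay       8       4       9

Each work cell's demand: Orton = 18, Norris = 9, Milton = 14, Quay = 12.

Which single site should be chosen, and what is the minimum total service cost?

Choose Bravo only; total service cost 459.

With exactly 1 open, each work cell uses its cheapest among the chosen.
{Bravo}: Orton→Bravo 14·18=252, Norris→Bravo 13·9=117, Milton→Bravo 3·14=42, Quay→Bravo 4·12=48. Service cost 459.
{Alpha}: service cost 514
{Charlie}: service cost 561
Among all 3 size-1 choices, {Bravo} is lowest.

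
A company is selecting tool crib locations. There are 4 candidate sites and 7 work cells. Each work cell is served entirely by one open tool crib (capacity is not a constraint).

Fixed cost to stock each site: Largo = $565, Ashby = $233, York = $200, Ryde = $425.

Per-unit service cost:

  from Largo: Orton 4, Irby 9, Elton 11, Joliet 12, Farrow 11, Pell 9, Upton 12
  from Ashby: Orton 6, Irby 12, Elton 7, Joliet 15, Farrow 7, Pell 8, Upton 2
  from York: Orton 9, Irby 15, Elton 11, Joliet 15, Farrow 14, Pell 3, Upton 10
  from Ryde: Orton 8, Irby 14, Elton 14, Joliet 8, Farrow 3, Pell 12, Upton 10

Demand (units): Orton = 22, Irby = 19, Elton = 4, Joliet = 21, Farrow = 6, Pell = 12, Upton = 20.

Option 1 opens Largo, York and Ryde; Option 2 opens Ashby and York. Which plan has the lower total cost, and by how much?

Option 1: {Largo, York, Ryde}: Orton→Largo 4·22=88, Irby→Largo 9·19=171, Elton→Largo 11·4=44, Joliet→Ryde 8·21=168, Farrow→Ryde 3·6=18, Pell→York 3·12=36, Upton→York 10·20=200. Service 725; fixed 1190; total 1915.
Option 2: {Ashby, York}: Orton→Ashby 6·22=132, Irby→Ashby 12·19=228, Elton→Ashby 7·4=28, Joliet→Ashby 15·21=315, Farrow→Ashby 7·6=42, Pell→York 3·12=36, Upton→Ashby 2·20=40. Service 821; fixed 433; total 1254.
Difference: |1915 − 1254| = 661.

Option 2 is cheaper by 661.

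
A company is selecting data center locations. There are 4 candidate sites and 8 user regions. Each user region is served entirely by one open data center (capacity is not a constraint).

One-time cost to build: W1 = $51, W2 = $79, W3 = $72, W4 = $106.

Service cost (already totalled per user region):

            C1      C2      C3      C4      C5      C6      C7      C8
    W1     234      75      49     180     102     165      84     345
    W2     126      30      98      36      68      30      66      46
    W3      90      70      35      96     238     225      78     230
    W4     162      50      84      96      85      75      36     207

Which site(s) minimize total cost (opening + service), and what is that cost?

Open W2 and W3; minimum total cost 552.

For any fixed open set, each user region goes to its cheapest open site; total = fixed + service.
{W2, W3}: C1→W3 90, C2→W2 30, C3→W3 35, C4→W2 36, C5→W2 68, C6→W2 30, C7→W2 66, C8→W2 46. Service 401; fixed 151; total 552.
{W2}: service 500 + fixed 79 = 579
{W1, W2}: service 451 + fixed 130 = 581
{W1, W2, W3, W4}: C1→W3 90, C2→W2 30, C3→W3 35, C4→W2 36, C5→W2 68, C6→W2 30, C7→W4 36, C8→W2 46. Service 371; fixed 308; total 679.
No other subset beats 552.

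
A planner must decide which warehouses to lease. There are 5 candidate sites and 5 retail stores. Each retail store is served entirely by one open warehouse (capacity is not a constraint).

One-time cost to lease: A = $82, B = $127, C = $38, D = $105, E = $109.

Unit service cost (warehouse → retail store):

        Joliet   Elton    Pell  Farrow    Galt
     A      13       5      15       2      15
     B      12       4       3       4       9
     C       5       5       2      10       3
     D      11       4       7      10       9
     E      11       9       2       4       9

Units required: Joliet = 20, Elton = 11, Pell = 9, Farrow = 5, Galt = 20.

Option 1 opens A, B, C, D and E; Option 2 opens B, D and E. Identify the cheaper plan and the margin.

Option 1 is cheaper by 130.

Option 1: {A, B, C, D, E}: Joliet→C 5·20=100, Elton→B 4·11=44, Pell→C 2·9=18, Farrow→A 2·5=10, Galt→C 3·20=60. Service 232; fixed 461; total 693.
Option 2: {B, D, E}: Joliet→D 11·20=220, Elton→B 4·11=44, Pell→E 2·9=18, Farrow→B 4·5=20, Galt→B 9·20=180. Service 482; fixed 341; total 823.
Difference: |693 − 823| = 130.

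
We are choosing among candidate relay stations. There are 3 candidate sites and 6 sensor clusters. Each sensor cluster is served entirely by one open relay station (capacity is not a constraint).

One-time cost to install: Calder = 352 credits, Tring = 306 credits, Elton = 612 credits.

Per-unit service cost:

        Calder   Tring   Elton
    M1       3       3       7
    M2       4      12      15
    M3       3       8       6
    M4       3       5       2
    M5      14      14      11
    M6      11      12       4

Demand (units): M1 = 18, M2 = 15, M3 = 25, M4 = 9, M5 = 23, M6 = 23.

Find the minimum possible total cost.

Minimum total cost: 1143

For any fixed open set, each sensor cluster goes to its cheapest open site; total = fixed + service.
{Calder}: M1→Calder 3·18=54, M2→Calder 4·15=60, M3→Calder 3·25=75, M4→Calder 3·9=27, M5→Calder 14·23=322, M6→Calder 11·23=253. Service 791; fixed 352; total 1143.
{Tring}: M1→Tring 3·18=54, M2→Tring 12·15=180, M3→Tring 8·25=200, M4→Tring 5·9=45, M5→Tring 14·23=322, M6→Tring 12·23=276. Service 1077; fixed 306; total 1383.
{Calder, Tring}: M1→Calder 3·18=54, M2→Calder 4·15=60, M3→Calder 3·25=75, M4→Calder 3·9=27, M5→Calder 14·23=322, M6→Calder 11·23=253. Service 791; fixed 658; total 1449.
{Calder, Tring, Elton}: M1→Calder 3·18=54, M2→Calder 4·15=60, M3→Calder 3·25=75, M4→Elton 2·9=18, M5→Elton 11·23=253, M6→Elton 4·23=92. Service 552; fixed 1270; total 1822.
No other subset beats 1143.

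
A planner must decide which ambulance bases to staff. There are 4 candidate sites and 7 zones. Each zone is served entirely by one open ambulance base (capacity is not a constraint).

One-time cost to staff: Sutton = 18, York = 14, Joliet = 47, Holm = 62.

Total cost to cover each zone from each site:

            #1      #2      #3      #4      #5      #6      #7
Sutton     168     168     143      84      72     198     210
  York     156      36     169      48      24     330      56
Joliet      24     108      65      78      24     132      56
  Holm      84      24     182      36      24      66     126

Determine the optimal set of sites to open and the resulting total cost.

For any fixed open set, each zone goes to its cheapest open site; total = fixed + service.
{Joliet, Holm}: #1→Joliet 24, #2→Holm 24, #3→Joliet 65, #4→Holm 36, #5→Joliet 24, #6→Holm 66, #7→Joliet 56. Service 295; fixed 109; total 404.
{York, Joliet, Holm}: service 295 + fixed 123 = 418
{Sutton, Joliet, Holm}: service 295 + fixed 127 = 422
{Sutton, York, Joliet, Holm}: service 295 + fixed 141 = 436
No other subset beats 404.

Open Joliet and Holm; minimum total cost 404.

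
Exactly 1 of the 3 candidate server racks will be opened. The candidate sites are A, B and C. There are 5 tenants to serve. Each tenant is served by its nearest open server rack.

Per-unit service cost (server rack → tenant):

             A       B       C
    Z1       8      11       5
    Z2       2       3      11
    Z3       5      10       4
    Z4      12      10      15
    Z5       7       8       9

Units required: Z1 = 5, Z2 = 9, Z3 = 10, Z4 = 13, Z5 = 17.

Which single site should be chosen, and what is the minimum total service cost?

Choose A only; total service cost 383.

With exactly 1 open, each tenant uses its cheapest among the chosen.
{A}: Z1→A 8·5=40, Z2→A 2·9=18, Z3→A 5·10=50, Z4→A 12·13=156, Z5→A 7·17=119. Service cost 383.
{B}: service cost 448
{C}: service cost 512
Among all 3 size-1 choices, {A} is lowest.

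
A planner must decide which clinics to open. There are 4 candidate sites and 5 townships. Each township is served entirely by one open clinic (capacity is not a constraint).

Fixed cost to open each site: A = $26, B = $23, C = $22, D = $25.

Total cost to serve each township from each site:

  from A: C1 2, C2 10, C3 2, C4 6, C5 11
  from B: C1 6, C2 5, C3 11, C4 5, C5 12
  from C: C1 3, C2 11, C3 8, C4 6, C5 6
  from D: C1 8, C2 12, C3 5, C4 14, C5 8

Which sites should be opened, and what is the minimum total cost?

For any fixed open set, each township goes to its cheapest open site; total = fixed + service.
{C}: C1→C 3, C2→C 11, C3→C 8, C4→C 6, C5→C 6. Service 34; fixed 22; total 56.
{A}: C1→A 2, C2→A 10, C3→A 2, C4→A 6, C5→A 11. Service 31; fixed 26; total 57.
{B}: service 39 + fixed 23 = 62
{A, B, C, D}: service 20 + fixed 96 = 116
No other subset beats 56.

Open C only; minimum total cost 56.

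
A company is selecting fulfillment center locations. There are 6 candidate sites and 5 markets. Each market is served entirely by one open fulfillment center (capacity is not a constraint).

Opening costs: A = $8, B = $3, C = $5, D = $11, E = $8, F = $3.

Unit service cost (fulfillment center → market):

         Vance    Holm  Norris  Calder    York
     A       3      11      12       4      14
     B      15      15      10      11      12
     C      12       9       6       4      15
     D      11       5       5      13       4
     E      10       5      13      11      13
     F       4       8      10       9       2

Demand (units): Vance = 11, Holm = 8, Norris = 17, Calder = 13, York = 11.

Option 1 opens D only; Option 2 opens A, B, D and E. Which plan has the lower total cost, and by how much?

Option 1: {D}: Vance→D 11·11=121, Holm→D 5·8=40, Norris→D 5·17=85, Calder→D 13·13=169, York→D 4·11=44. Service 459; fixed 11; total 470.
Option 2: {A, B, D, E}: Vance→A 3·11=33, Holm→D 5·8=40, Norris→D 5·17=85, Calder→A 4·13=52, York→D 4·11=44. Service 254; fixed 30; total 284.
Difference: |470 − 284| = 186.

Option 2 is cheaper by 186.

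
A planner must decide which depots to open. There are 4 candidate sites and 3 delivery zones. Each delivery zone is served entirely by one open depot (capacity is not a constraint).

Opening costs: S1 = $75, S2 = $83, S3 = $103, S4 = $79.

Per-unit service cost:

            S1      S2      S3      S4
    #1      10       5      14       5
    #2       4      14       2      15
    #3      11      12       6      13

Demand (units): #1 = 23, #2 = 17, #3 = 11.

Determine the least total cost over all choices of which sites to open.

Minimum total cost: 397

For any fixed open set, each delivery zone goes to its cheapest open site; total = fixed + service.
{S3, S4}: #1→S4 5·23=115, #2→S3 2·17=34, #3→S3 6·11=66. Service 215; fixed 182; total 397.
{S2, S3}: #1→S2 5·23=115, #2→S3 2·17=34, #3→S3 6·11=66. Service 215; fixed 186; total 401.
{S1, S4}: #1→S4 5·23=115, #2→S1 4·17=68, #3→S1 11·11=121. Service 304; fixed 154; total 458.
{S1, S2, S3, S4}: #1→S2 5·23=115, #2→S3 2·17=34, #3→S3 6·11=66. Service 215; fixed 340; total 555.
No other subset beats 397.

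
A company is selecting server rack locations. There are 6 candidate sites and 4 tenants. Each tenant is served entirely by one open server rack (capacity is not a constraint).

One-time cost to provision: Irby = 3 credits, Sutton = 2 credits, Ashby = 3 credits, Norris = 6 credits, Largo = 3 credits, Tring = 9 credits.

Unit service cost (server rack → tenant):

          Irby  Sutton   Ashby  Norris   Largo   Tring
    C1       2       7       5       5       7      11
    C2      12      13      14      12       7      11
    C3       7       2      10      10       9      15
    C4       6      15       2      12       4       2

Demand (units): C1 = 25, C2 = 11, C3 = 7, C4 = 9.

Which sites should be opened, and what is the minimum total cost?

Open Irby, Sutton, Ashby and Largo; minimum total cost 170.

For any fixed open set, each tenant goes to its cheapest open site; total = fixed + service.
{Irby, Sutton, Ashby, Largo}: C1→Irby 2·25=50, C2→Largo 7·11=77, C3→Sutton 2·7=14, C4→Ashby 2·9=18. Service 159; fixed 11; total 170.
{Irby, Sutton, Ashby, Norris, Largo}: C1→Irby 2·25=50, C2→Largo 7·11=77, C3→Sutton 2·7=14, C4→Ashby 2·9=18. Service 159; fixed 17; total 176.
{Irby, Sutton, Largo, Tring}: service 159 + fixed 17 = 176
{Irby, Sutton, Ashby, Norris, Largo, Tring}: C1→Irby 2·25=50, C2→Largo 7·11=77, C3→Sutton 2·7=14, C4→Ashby 2·9=18. Service 159; fixed 26; total 185.
No other subset beats 170.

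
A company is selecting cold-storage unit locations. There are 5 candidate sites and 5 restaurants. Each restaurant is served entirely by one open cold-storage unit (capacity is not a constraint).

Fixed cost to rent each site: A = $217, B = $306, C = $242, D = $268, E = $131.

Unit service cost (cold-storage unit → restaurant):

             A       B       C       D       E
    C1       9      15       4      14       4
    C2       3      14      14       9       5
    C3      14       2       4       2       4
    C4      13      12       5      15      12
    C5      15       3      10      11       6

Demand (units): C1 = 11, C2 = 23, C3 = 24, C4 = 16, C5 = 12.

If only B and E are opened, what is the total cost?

Total cost: 872

Each restaurant is assigned to its cheapest site among the open ones.
{B, E}: C1→E 4·11=44, C2→E 5·23=115, C3→B 2·24=48, C4→B 12·16=192, C5→B 3·12=36. Service 435; fixed 437; total 872.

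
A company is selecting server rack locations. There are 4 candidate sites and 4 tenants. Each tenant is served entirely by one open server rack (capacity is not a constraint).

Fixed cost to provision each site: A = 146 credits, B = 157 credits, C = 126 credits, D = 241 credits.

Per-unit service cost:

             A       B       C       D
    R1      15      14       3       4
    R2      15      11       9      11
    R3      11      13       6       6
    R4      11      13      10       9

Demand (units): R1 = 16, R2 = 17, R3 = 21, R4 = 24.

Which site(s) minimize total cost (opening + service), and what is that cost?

For any fixed open set, each tenant goes to its cheapest open site; total = fixed + service.
{C}: R1→C 3·16=48, R2→C 9·17=153, R3→C 6·21=126, R4→C 10·24=240. Service 567; fixed 126; total 693.
{D}: service 593 + fixed 241 = 834
{A, C}: service 567 + fixed 272 = 839
{A, B, C, D}: service 543 + fixed 670 = 1213
No other subset beats 693.

Open C only; minimum total cost 693.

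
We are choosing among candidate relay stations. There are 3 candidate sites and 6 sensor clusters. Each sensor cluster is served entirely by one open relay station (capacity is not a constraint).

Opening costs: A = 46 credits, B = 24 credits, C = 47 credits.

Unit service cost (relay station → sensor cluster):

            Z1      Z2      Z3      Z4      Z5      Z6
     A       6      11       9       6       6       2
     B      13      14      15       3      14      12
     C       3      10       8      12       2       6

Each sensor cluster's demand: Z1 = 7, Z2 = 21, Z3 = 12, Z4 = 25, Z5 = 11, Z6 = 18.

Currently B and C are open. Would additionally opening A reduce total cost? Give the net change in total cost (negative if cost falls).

Yes — net change −26 (cost falls by 26).

Current service cost with {B, C}: 532.
Adding A: each sensor cluster re-picks its cheapest; new service cost 460, saving 72.
Extra fixed cost: 46. Net change = 46 − 72 = -26.
(Totals: 603 → 577.)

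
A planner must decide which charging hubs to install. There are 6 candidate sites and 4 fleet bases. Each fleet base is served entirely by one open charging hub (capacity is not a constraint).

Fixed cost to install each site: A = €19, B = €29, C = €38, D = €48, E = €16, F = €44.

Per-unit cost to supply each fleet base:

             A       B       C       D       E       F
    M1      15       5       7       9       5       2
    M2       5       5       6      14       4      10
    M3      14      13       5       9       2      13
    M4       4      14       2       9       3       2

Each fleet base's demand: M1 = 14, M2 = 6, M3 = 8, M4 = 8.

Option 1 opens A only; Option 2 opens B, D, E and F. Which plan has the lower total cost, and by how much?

Option 2 is cheaper by 182.

Option 1: {A}: M1→A 15·14=210, M2→A 5·6=30, M3→A 14·8=112, M4→A 4·8=32. Service 384; fixed 19; total 403.
Option 2: {B, D, E, F}: M1→F 2·14=28, M2→E 4·6=24, M3→E 2·8=16, M4→F 2·8=16. Service 84; fixed 137; total 221.
Difference: |403 − 221| = 182.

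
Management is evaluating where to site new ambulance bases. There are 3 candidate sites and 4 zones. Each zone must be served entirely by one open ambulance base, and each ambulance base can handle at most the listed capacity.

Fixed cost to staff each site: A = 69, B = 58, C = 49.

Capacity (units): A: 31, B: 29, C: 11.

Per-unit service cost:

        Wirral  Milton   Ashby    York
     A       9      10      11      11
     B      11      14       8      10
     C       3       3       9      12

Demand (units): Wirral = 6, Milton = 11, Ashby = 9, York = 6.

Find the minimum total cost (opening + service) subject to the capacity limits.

Open {B, C}: Wirral→B 11·6=66, Milton→C 3·11=33, Ashby→B 8·9=72, York→B 10·6=60.
Loads: B carries 21/29, C carries 11/11. Service 231; fixed 107; total 338.
Next best feasible plan costs 370.

Minimum total cost: 338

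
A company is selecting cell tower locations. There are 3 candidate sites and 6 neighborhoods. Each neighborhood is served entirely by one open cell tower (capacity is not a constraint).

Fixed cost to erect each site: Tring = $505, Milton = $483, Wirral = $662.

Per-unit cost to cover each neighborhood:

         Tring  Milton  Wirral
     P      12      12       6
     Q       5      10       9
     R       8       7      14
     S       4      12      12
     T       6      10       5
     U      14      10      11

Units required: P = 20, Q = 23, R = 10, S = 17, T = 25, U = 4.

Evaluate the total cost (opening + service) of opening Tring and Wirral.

Each neighborhood is assigned to its cheapest site among the open ones.
{Tring, Wirral}: P→Wirral 6·20=120, Q→Tring 5·23=115, R→Tring 8·10=80, S→Tring 4·17=68, T→Wirral 5·25=125, U→Wirral 11·4=44. Service 552; fixed 1167; total 1719.

Total cost: 1719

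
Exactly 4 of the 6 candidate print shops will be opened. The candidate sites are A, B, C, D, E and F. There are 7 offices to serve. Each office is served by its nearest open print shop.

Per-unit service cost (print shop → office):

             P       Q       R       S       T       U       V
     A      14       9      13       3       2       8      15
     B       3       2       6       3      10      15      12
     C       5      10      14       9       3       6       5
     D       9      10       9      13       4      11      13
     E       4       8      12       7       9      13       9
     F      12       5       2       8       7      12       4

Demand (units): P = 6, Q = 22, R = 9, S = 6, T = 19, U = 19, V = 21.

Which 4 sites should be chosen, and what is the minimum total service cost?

Choose A, B, C and F; total service cost 334.

With exactly 4 open, each office uses its cheapest among the chosen.
{A, B, C, F}: P→B 3·6=18, Q→B 2·22=44, R→F 2·9=18, S→A 3·6=18, T→A 2·19=38, U→C 6·19=114, V→F 4·21=84. Service cost 334.
{B, C, D, F}: service cost 353
{B, C, E, F}: service cost 353
Among all 15 size-4 choices, {A, B, C, F} is lowest.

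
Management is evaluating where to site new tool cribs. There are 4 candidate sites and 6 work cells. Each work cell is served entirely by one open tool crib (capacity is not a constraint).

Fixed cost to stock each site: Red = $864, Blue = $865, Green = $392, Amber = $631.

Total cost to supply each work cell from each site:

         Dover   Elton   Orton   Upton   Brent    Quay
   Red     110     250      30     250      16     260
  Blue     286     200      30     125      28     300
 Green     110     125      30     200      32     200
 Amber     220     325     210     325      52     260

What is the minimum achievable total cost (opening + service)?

For any fixed open set, each work cell goes to its cheapest open site; total = fixed + service.
{Green}: Dover→Green 110, Elton→Green 125, Orton→Green 30, Upton→Green 200, Brent→Green 32, Quay→Green 200. Service 697; fixed 392; total 1089.
{Green, Amber}: Dover→Green 110, Elton→Green 125, Orton→Green 30, Upton→Green 200, Brent→Green 32, Quay→Green 200. Service 697; fixed 1023; total 1720.
{Red}: Dover→Red 110, Elton→Red 250, Orton→Red 30, Upton→Red 250, Brent→Red 16, Quay→Red 260. Service 916; fixed 864; total 1780.
{Red, Blue, Green, Amber}: service 606 + fixed 2752 = 3358
(All 15 nonempty subsets were checked; Green only is lowest.)

Minimum total cost: 1089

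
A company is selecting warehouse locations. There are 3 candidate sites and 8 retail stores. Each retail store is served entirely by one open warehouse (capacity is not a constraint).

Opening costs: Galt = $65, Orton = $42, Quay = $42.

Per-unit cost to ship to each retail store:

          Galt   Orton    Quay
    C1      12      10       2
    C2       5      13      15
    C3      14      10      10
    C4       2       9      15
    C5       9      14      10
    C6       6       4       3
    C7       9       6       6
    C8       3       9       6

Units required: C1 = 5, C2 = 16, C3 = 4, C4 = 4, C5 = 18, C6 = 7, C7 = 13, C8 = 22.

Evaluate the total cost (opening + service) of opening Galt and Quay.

Each retail store is assigned to its cheapest site among the open ones.
{Galt, Quay}: C1→Quay 2·5=10, C2→Galt 5·16=80, C3→Quay 10·4=40, C4→Galt 2·4=8, C5→Galt 9·18=162, C6→Quay 3·7=21, C7→Quay 6·13=78, C8→Galt 3·22=66. Service 465; fixed 107; total 572.

Total cost: 572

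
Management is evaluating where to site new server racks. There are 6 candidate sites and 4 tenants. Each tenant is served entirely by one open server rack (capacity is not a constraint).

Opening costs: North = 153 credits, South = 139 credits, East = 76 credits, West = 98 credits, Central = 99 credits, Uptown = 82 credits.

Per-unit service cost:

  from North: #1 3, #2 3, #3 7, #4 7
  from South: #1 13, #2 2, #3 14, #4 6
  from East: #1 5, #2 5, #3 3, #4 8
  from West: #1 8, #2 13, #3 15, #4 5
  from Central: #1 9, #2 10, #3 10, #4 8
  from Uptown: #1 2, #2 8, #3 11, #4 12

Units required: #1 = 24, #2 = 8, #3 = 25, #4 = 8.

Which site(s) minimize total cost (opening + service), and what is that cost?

Open East only; minimum total cost 375.

For any fixed open set, each tenant goes to its cheapest open site; total = fixed + service.
{East}: #1→East 5·24=120, #2→East 5·8=40, #3→East 3·25=75, #4→East 8·8=64. Service 299; fixed 76; total 375.
{East, Uptown}: service 227 + fixed 158 = 385
{East, West}: service 275 + fixed 174 = 449
{North, South, East, West, Central, Uptown}: service 179 + fixed 647 = 826
No other subset beats 375.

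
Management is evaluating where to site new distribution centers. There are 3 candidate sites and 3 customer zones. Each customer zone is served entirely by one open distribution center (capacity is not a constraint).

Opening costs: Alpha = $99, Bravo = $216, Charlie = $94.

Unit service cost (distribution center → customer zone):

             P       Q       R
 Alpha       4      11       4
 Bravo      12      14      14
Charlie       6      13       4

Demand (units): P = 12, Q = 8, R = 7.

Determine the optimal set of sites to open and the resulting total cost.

For any fixed open set, each customer zone goes to its cheapest open site; total = fixed + service.
{Alpha}: P→Alpha 4·12=48, Q→Alpha 11·8=88, R→Alpha 4·7=28. Service 164; fixed 99; total 263.
{Charlie}: P→Charlie 6·12=72, Q→Charlie 13·8=104, R→Charlie 4·7=28. Service 204; fixed 94; total 298.
{Alpha, Charlie}: P→Alpha 4·12=48, Q→Alpha 11·8=88, R→Alpha 4·7=28. Service 164; fixed 193; total 357.
{Alpha, Bravo, Charlie}: service 164 + fixed 409 = 573
No other subset beats 263.

Open Alpha only; minimum total cost 263.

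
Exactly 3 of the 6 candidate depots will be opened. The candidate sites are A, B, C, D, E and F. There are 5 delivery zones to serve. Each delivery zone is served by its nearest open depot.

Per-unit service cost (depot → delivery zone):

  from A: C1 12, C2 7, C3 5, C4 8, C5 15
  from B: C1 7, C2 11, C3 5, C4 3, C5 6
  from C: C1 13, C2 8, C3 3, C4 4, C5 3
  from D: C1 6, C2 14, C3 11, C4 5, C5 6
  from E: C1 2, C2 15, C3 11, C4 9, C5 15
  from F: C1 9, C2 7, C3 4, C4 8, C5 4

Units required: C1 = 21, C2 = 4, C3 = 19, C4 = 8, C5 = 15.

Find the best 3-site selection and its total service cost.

Choose B, C and E; total service cost 200.

With exactly 3 open, each delivery zone uses its cheapest among the chosen.
{B, C, E}: C1→E 2·21=42, C2→C 8·4=32, C3→C 3·19=57, C4→B 3·8=24, C5→C 3·15=45. Service cost 200.
{A, C, E}: service cost 204
{C, E, F}: service cost 204
Among all 20 size-3 choices, {B, C, E} is lowest.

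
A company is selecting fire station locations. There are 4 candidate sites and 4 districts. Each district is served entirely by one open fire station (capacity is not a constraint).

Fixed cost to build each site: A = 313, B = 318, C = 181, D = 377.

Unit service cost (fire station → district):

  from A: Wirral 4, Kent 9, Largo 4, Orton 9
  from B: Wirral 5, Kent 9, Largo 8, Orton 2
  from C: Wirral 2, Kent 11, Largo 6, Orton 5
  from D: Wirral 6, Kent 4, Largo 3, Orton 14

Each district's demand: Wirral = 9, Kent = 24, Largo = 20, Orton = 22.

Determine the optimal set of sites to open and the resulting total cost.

Open C only; minimum total cost 693.

For any fixed open set, each district goes to its cheapest open site; total = fixed + service.
{C}: Wirral→C 2·9=18, Kent→C 11·24=264, Largo→C 6·20=120, Orton→C 5·22=110. Service 512; fixed 181; total 693.
{B}: service 465 + fixed 318 = 783
{C, D}: service 284 + fixed 558 = 842
{A, B, C, D}: service 218 + fixed 1189 = 1407
(All 15 nonempty subsets were checked; C only is lowest.)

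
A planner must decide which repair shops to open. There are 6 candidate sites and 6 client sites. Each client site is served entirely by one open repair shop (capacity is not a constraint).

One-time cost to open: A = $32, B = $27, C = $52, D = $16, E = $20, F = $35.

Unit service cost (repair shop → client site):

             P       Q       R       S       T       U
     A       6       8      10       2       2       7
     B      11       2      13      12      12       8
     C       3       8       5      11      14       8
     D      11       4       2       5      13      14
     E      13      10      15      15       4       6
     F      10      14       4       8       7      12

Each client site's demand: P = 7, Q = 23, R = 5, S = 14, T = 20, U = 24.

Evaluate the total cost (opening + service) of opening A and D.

Total cost: 428

Each client site is assigned to its cheapest site among the open ones.
{A, D}: P→A 6·7=42, Q→D 4·23=92, R→D 2·5=10, S→A 2·14=28, T→A 2·20=40, U→A 7·24=168. Service 380; fixed 48; total 428.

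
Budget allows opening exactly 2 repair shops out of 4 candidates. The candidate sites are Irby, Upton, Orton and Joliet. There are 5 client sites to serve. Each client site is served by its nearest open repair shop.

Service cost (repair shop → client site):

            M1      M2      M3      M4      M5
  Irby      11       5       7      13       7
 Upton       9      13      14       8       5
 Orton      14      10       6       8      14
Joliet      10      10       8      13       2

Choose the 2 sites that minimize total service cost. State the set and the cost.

With exactly 2 open, each client site uses its cheapest among the chosen.
{Irby, Upton}: M1→Upton 9, M2→Irby 5, M3→Irby 7, M4→Upton 8, M5→Upton 5. Service cost 34.
{Orton, Joliet}: service cost 36
{Irby, Orton}: service cost 37
Among all 6 size-2 choices, {Irby, Upton} is lowest.

Choose Irby and Upton; total service cost 34.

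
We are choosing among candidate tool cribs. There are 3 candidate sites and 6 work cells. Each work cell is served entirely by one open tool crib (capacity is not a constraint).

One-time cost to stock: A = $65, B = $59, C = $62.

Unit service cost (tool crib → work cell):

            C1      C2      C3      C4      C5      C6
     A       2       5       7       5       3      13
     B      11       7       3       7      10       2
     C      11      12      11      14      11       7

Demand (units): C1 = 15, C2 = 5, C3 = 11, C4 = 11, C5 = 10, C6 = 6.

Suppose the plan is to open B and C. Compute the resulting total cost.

Total cost: 543

Each work cell is assigned to its cheapest site among the open ones.
{B, C}: C1→B 11·15=165, C2→B 7·5=35, C3→B 3·11=33, C4→B 7·11=77, C5→B 10·10=100, C6→B 2·6=12. Service 422; fixed 121; total 543.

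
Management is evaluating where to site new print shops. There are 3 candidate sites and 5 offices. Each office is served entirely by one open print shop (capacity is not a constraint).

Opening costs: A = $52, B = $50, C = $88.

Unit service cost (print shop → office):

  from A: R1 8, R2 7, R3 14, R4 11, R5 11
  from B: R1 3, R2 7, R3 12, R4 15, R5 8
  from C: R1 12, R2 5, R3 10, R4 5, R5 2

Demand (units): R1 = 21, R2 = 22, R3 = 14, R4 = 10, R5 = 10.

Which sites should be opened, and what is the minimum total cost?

Open B and C; minimum total cost 521.

For any fixed open set, each office goes to its cheapest open site; total = fixed + service.
{B, C}: R1→B 3·21=63, R2→C 5·22=110, R3→C 10·14=140, R4→C 5·10=50, R5→C 2·10=20. Service 383; fixed 138; total 521.
{A, B, C}: R1→B 3·21=63, R2→C 5·22=110, R3→C 10·14=140, R4→C 5·10=50, R5→C 2·10=20. Service 383; fixed 190; total 573.
{A, C}: R1→A 8·21=168, R2→C 5·22=110, R3→C 10·14=140, R4→C 5·10=50, R5→C 2·10=20. Service 488; fixed 140; total 628.
{B}: service 615 + fixed 50 = 665
(All 7 nonempty subsets were checked; B and C is lowest.)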